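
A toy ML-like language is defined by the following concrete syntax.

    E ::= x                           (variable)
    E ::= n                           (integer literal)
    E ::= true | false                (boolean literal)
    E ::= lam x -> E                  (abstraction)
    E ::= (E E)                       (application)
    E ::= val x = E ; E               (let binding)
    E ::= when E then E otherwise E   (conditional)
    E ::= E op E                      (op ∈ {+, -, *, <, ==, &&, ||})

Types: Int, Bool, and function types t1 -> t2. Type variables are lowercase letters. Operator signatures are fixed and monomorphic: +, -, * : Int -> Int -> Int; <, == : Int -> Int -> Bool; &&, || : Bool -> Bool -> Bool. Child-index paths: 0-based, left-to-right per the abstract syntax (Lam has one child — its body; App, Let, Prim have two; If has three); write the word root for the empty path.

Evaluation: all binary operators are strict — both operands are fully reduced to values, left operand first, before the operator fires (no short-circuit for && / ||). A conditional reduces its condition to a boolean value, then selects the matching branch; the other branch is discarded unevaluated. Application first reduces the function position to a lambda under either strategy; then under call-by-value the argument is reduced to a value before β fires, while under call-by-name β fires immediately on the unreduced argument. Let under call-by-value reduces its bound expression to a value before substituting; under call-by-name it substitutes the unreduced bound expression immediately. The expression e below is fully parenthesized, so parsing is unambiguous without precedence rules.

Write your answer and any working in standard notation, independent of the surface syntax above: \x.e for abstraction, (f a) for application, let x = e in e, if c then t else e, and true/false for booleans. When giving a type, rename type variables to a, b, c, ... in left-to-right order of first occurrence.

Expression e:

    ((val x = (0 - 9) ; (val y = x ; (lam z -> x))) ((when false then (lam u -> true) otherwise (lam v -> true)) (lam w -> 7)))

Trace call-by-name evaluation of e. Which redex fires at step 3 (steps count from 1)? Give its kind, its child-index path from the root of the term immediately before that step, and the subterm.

Trace:
step 0: ((let x = (0 - 9) in (let y = x in (\z.x))) ((if false then (\u.true) else (\v.true)) (\w.7)))
step 1: [let@0] ((let y = (0 - 9) in (\z.(0 - 9))) ((if false then (\u.true) else (\v.true)) (\w.7)))
step 2: [let@0] ((\z.(0 - 9)) ((if false then (\u.true) else (\v.true)) (\w.7)))
step 3: [beta@root] (0 - 9)

Answer: beta at root : ((\z.(0 - 9)) ((if false then (\u.true) else (\v.true)) (\w.7)))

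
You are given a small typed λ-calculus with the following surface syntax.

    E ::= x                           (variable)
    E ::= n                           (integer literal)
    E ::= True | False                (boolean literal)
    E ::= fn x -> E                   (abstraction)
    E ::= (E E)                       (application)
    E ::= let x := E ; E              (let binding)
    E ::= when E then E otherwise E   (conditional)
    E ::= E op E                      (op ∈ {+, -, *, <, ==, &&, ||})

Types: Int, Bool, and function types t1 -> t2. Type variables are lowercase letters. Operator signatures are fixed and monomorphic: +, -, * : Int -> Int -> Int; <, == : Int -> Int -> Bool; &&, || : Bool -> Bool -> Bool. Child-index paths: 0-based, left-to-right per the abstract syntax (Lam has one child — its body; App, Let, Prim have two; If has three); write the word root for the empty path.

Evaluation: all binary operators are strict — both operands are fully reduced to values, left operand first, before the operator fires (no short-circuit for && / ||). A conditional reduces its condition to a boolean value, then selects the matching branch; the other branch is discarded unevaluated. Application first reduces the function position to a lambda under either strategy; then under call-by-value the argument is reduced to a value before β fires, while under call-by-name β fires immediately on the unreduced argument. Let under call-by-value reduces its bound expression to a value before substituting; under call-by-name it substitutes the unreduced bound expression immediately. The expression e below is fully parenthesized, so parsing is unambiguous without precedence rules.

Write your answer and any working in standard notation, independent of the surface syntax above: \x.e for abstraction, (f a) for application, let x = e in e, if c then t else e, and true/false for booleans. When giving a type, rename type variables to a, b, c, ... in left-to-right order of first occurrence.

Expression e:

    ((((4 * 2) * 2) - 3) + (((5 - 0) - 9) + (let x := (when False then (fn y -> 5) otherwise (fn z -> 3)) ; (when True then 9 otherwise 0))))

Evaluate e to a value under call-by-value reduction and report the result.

Derivation:
step 0: ((((4 * 2) * 2) - 3) + (((5 - 0) - 9) + (let x = (if false then (\y.5) else (\z.3)) in (if true then 9 else 0))))
step 1: [delta@0.0.0] (((8 * 2) - 3) + (((5 - 0) - 9) + (let x = (if false then (\y.5) else (\z.3)) in (if true then 9 else 0))))
step 2: [delta@0.0] ((16 - 3) + (((5 - 0) - 9) + (let x = (if false then (\y.5) else (\z.3)) in (if true then 9 else 0))))
step 3: [delta@0] (13 + (((5 - 0) - 9) + (let x = (if false then (\y.5) else (\z.3)) in (if true then 9 else 0))))
step 4: [delta@1.0.0] (13 + ((5 - 9) + (let x = (if false then (\y.5) else (\z.3)) in (if true then 9 else 0))))
step 5: [delta@1.0] (13 + (-4 + (let x = (if false then (\y.5) else (\z.3)) in (if true then 9 else 0))))
step 6: [if@1.1.0] (13 + (-4 + (let x = (\z.3) in (if true then 9 else 0))))
step 7: [let@1.1] (13 + (-4 + (if true then 9 else 0)))
step 8: [if@1.1] (13 + (-4 + 9))
step 9: [delta@1] (13 + 5)
step 10: [delta@root] 18

Answer: 18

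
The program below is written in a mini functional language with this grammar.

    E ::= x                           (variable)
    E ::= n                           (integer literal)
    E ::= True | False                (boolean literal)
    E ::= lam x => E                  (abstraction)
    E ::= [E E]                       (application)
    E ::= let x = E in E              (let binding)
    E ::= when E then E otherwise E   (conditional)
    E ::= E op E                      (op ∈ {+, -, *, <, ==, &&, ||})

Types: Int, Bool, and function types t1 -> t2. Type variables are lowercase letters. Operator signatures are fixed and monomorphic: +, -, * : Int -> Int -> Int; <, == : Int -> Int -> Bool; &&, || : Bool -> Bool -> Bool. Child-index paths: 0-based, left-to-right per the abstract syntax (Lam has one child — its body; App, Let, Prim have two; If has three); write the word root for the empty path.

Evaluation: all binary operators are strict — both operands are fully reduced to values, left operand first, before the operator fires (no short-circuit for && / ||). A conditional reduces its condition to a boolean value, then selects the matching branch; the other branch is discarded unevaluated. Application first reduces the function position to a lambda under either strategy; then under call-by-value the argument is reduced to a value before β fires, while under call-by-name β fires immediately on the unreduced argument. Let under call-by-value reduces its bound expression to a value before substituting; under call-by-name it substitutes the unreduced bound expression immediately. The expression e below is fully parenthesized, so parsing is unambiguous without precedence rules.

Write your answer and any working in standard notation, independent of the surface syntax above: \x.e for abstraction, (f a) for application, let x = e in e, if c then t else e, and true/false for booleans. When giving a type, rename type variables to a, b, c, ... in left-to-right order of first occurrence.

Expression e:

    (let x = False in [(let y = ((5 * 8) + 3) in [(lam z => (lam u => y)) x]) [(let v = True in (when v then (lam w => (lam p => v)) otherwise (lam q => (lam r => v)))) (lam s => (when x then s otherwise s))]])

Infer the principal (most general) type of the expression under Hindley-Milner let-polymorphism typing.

Answer: Int

Working:
let x : Bool
  unify Int ~ Int
  unify Int ~ Int
  unify Int ~ Int
  unify Int ~ Int
let y : Int
y : Int
\u._ : b -> Int
\z._ : a -> b -> Int
x : Bool
  unify a -> b -> Int ~ Bool -> c
  unify a ~ Bool
  unify b -> Int ~ c
_ _ : b -> Int
let v : Bool
v : Bool
  unify Bool ~ Bool
v : Bool
\p._ : e -> Bool
\w._ : d -> e -> Bool
v : Bool
\r._ : g -> Bool
\q._ : f -> g -> Bool
  unify d -> e -> Bool ~ f -> g -> Bool
  unify d ~ f
  unify e -> Bool ~ g -> Bool
  unify e ~ g
  unify Bool ~ Bool
x : Bool
  unify Bool ~ Bool
s : h
s : h
  unify h ~ h
\s._ : h -> h
  unify f -> g -> Bool ~ (h -> h) -> i
  unify f ~ h -> h
  unify g -> Bool ~ i
_ _ : g -> Bool
  unify b -> Int ~ (g -> Bool) -> j
  unify b ~ g -> Bool
  unify Int ~ j
_ _ : Int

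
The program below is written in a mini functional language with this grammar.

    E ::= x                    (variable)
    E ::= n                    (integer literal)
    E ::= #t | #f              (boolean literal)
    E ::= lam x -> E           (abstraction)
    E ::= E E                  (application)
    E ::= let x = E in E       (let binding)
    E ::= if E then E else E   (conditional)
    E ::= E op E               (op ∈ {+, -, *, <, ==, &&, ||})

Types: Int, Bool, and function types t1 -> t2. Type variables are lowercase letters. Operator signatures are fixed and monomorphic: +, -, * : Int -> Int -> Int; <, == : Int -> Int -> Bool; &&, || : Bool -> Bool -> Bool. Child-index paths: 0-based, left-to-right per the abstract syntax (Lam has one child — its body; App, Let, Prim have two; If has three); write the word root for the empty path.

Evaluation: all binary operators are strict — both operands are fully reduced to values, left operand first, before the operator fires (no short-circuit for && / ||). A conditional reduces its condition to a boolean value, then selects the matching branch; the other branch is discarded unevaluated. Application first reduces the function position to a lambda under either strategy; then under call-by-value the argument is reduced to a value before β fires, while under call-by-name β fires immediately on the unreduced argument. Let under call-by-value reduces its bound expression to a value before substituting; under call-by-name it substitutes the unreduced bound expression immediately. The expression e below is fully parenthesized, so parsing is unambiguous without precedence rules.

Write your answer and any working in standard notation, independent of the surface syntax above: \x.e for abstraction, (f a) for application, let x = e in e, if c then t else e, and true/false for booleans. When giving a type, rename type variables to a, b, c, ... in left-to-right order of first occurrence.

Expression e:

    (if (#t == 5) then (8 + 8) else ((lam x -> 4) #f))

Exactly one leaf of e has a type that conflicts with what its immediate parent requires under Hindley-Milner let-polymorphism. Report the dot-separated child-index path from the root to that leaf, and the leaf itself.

Answer: 0.0 : true

Derivation:
  unify Bool ~ Int
  FAIL: mismatch Bool ~ Int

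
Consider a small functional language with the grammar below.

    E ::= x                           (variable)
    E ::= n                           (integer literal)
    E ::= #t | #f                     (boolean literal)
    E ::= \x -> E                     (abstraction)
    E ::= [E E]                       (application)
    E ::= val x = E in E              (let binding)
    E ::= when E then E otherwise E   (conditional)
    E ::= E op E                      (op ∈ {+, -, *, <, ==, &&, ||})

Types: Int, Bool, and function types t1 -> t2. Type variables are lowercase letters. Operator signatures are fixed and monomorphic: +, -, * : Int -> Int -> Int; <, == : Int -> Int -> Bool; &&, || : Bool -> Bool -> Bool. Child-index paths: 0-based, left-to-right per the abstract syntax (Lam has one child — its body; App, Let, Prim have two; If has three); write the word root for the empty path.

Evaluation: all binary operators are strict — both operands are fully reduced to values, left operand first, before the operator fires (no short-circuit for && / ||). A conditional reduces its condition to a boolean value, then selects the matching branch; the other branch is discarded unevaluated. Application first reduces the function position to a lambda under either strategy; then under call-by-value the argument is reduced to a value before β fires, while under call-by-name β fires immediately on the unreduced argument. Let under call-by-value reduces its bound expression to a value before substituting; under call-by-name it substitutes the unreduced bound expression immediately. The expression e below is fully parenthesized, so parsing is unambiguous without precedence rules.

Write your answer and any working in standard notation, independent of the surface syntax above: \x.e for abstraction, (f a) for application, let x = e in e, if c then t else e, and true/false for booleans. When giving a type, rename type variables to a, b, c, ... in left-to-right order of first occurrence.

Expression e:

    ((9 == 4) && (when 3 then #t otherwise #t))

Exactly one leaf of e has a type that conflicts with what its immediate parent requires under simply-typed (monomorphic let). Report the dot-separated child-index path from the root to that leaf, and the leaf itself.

Answer: 1.0 : 3

Trace:
  unify Int ~ Int
  unify Int ~ Int
  unify Bool ~ Bool
  unify Int ~ Bool
  FAIL: mismatch Int ~ Bool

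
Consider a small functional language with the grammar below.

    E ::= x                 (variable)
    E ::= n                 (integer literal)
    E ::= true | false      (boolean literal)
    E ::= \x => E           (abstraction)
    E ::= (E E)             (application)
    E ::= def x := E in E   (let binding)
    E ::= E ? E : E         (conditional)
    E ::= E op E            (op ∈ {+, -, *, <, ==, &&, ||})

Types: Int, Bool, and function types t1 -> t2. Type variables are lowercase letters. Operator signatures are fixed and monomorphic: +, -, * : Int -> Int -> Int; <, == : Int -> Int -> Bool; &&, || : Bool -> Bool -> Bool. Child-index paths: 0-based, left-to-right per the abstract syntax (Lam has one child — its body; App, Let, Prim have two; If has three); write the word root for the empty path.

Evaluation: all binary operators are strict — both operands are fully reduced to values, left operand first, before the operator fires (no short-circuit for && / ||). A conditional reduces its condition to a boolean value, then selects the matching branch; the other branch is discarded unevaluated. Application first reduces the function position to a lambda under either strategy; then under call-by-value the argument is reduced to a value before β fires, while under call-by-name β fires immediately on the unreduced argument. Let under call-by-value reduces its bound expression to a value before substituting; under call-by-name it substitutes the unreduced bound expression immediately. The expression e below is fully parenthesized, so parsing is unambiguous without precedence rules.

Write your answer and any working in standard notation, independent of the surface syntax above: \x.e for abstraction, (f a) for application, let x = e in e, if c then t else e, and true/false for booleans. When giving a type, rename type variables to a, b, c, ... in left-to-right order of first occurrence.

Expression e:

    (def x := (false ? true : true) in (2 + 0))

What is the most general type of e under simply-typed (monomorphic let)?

Answer: Int

Derivation:
  unify Bool ~ Bool
  unify Bool ~ Bool
let x : Bool
  unify Int ~ Int
  unify Int ~ Int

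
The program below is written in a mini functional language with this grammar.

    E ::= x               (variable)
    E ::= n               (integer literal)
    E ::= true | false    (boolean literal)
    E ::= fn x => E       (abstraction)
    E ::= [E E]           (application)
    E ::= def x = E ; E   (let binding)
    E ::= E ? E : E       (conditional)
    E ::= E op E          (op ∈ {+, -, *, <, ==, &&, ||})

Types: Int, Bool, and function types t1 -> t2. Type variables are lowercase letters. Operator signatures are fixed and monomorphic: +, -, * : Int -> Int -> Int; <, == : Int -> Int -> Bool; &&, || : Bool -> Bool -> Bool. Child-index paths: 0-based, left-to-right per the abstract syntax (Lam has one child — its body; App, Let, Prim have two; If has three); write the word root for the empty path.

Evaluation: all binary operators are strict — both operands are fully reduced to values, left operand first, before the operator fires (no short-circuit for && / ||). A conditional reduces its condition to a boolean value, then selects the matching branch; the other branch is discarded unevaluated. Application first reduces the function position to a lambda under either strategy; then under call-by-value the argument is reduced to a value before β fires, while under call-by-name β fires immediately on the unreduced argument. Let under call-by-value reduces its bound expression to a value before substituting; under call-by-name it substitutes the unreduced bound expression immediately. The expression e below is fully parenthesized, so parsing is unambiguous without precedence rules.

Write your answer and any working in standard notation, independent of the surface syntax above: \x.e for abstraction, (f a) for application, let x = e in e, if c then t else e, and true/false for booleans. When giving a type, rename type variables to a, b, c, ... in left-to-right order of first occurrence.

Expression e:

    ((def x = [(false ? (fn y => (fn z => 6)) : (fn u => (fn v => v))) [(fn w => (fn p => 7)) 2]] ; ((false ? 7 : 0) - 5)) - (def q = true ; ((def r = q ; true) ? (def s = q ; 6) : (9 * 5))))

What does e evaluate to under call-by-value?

Answer: -11

Working:
step 0: ((let x = ((if false then (\y.(\z.6)) else (\u.(\v.v))) ((\w.(\p.7)) 2)) in ((if false then 7 else 0) - 5)) - (let q = true in (if (let r = q in true) then (let s = q in 6) else (9 * 5))))
step 1: [if@0.0.0] ((let x = ((\u.(\v.v)) ((\w.(\p.7)) 2)) in ((if false then 7 else 0) - 5)) - (let q = true in (if (let r = q in true) then (let s = q in 6) else (9 * 5))))
step 2: [beta@0.0.1] ((let x = ((\u.(\v.v)) (\p.7)) in ((if false then 7 else 0) - 5)) - (let q = true in (if (let r = q in true) then (let s = q in 6) else (9 * 5))))
step 3: [beta@0.0] ((let x = (\v.v) in ((if false then 7 else 0) - 5)) - (let q = true in (if (let r = q in true) then (let s = q in 6) else (9 * 5))))
step 4: [let@0] (((if false then 7 else 0) - 5) - (let q = true in (if (let r = q in true) then (let s = q in 6) else (9 * 5))))
step 5: [if@0.0] ((0 - 5) - (let q = true in (if (let r = q in true) then (let s = q in 6) else (9 * 5))))
step 6: [delta@0] (-5 - (let q = true in (if (let r = q in true) then (let s = q in 6) else (9 * 5))))
step 7: [let@1] (-5 - (if (let r = true in true) then (let s = true in 6) else (9 * 5)))
step 8: [let@1.0] (-5 - (if true then (let s = true in 6) else (9 * 5)))
step 9: [if@1] (-5 - (let s = true in 6))
step 10: [let@1] (-5 - 6)
step 11: [delta@root] -11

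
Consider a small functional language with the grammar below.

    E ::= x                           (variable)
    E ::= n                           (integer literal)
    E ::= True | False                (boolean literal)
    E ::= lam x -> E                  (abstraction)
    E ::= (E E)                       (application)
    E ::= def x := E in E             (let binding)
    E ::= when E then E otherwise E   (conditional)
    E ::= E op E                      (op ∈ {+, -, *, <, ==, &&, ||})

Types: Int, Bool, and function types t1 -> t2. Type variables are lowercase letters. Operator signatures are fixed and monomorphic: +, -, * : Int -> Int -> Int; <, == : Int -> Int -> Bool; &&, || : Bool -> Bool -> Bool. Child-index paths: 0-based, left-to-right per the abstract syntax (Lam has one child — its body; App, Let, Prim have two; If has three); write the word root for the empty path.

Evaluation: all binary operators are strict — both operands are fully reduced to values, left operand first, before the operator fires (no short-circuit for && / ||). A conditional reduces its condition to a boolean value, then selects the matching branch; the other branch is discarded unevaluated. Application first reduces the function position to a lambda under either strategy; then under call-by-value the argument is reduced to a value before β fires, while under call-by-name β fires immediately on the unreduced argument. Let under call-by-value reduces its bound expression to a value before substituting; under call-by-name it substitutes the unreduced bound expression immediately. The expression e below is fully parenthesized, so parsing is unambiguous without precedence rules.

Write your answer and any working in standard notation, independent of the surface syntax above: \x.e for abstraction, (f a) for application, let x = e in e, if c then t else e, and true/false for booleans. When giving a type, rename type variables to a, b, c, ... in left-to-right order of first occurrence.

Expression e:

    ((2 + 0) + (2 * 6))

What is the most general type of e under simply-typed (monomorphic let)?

Answer: Int

Trace:
  unify Int ~ Int
  unify Int ~ Int
  unify Int ~ Int
  unify Int ~ Int
  unify Int ~ Int
  unify Int ~ Int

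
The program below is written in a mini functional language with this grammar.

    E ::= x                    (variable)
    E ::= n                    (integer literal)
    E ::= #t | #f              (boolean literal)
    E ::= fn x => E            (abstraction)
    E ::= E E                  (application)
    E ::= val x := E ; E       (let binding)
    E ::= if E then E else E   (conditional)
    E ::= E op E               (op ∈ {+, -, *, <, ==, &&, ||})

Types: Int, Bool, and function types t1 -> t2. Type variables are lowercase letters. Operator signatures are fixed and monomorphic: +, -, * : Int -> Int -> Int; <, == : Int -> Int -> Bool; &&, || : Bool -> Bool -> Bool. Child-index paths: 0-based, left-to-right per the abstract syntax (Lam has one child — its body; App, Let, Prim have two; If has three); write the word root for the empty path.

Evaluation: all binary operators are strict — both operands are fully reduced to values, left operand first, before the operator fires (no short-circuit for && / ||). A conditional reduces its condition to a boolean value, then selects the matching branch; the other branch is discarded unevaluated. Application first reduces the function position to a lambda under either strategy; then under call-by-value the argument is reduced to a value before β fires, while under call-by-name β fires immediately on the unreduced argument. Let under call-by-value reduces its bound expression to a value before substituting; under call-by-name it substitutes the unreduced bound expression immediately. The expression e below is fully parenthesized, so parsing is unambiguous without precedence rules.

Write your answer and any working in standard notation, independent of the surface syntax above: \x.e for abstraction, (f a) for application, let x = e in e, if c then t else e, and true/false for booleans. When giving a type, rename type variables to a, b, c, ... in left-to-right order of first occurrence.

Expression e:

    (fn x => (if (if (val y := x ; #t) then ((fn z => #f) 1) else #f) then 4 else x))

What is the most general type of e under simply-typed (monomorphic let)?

Derivation:
x : a
let y : a
  unify Bool ~ Bool
\z._ : b -> Bool
  unify b -> Bool ~ Int -> c
  unify b ~ Int
  unify Bool ~ c
_ _ : Bool
  unify Bool ~ Bool
  unify Bool ~ Bool
x : a
  unify Int ~ a
\x._ : Int -> Int

Answer: Int -> Int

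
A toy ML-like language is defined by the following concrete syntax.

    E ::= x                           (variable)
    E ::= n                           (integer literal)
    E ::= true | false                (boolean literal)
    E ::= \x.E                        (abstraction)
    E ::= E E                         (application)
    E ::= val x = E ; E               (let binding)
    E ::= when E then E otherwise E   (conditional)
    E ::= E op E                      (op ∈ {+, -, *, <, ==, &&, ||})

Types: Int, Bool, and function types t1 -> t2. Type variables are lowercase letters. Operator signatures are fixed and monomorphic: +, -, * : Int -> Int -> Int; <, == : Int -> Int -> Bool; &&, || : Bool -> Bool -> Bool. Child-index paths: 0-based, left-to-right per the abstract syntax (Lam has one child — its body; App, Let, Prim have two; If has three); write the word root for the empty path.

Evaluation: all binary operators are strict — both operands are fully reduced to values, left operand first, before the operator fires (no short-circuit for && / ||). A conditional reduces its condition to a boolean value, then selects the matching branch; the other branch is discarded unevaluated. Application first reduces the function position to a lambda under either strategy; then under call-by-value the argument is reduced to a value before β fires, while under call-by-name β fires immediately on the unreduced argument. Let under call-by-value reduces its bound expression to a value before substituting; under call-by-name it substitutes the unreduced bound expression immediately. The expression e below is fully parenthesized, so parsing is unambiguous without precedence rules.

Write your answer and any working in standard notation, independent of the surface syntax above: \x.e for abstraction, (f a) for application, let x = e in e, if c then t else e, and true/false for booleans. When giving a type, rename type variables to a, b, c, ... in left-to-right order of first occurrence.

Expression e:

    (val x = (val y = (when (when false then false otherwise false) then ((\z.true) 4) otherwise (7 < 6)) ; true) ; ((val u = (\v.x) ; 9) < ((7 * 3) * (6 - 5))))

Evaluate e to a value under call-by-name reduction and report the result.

Working:
step 0: (let x = (let y = (if (if false then false else false) then ((\z.true) 4) else (7 < 6)) in true) in ((let u = (\v.x) in 9) < ((7 * 3) * (6 - 5))))
step 1: [let@root] ((let u = (\v.(let y = (if (if false then false else false) then ((\z.true) 4) else (7 < 6)) in true)) in 9) < ((7 * 3) * (6 - 5)))
step 2: [let@0] (9 < ((7 * 3) * (6 - 5)))
step 3: [delta@1.0] (9 < (21 * (6 - 5)))
step 4: [delta@1.1] (9 < (21 * 1))
step 5: [delta@1] (9 < 21)
step 6: [delta@root] true

Answer: true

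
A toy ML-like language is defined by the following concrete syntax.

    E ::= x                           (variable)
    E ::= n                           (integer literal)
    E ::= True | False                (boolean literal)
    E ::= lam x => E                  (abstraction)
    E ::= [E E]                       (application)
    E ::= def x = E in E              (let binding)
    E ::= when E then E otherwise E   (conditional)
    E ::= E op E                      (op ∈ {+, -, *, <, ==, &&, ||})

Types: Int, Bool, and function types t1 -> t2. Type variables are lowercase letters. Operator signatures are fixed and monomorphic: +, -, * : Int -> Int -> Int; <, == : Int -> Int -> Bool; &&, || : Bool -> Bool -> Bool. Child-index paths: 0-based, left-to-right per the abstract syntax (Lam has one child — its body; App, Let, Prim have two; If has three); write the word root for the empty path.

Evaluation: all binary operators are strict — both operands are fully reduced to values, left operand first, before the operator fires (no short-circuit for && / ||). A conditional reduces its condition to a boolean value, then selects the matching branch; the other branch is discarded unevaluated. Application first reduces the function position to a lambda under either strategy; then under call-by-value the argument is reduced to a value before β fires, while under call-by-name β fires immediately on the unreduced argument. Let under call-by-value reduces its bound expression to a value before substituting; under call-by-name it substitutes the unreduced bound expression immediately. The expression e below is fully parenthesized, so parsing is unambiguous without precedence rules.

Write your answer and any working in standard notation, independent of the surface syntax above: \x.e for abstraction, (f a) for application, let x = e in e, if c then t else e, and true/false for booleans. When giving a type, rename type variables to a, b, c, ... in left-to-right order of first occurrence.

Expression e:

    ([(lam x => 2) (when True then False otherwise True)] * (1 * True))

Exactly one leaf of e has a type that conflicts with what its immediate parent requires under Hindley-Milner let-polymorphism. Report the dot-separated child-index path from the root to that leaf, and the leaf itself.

Trace:
\x._ : a -> Int
  unify Bool ~ Bool
  unify Bool ~ Bool
  unify a -> Int ~ Bool -> b
  unify a ~ Bool
  unify Int ~ b
_ _ : Int
  unify Int ~ Int
  unify Int ~ Int
  unify Bool ~ Int
  FAIL: mismatch Bool ~ Int

Answer: 1.1 : true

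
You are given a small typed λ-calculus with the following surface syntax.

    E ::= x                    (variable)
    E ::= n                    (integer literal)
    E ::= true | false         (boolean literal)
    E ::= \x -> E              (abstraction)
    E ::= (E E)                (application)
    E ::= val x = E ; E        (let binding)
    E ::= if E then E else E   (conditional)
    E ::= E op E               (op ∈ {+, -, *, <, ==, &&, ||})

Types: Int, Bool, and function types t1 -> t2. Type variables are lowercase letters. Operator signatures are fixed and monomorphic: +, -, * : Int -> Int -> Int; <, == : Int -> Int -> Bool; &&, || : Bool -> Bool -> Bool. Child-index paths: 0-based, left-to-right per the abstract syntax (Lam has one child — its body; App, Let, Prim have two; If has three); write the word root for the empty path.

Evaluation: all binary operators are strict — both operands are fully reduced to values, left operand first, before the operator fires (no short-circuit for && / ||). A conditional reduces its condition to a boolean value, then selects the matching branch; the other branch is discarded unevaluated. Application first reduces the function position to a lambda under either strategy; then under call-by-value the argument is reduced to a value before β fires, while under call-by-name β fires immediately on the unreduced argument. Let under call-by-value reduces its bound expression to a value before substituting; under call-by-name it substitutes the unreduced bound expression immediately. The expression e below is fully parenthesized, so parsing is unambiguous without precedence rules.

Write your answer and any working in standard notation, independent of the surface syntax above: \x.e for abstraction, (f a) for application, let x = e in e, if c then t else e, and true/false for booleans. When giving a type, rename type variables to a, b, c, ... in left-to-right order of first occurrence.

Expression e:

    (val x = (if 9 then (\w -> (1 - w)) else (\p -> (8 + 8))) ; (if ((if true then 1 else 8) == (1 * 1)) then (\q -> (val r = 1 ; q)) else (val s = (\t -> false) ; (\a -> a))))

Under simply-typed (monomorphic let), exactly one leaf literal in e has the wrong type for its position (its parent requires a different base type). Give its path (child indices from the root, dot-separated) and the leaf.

Answer: 0.0 : 9

Working:
  unify Int ~ Bool
  FAIL: mismatch Int ~ Bool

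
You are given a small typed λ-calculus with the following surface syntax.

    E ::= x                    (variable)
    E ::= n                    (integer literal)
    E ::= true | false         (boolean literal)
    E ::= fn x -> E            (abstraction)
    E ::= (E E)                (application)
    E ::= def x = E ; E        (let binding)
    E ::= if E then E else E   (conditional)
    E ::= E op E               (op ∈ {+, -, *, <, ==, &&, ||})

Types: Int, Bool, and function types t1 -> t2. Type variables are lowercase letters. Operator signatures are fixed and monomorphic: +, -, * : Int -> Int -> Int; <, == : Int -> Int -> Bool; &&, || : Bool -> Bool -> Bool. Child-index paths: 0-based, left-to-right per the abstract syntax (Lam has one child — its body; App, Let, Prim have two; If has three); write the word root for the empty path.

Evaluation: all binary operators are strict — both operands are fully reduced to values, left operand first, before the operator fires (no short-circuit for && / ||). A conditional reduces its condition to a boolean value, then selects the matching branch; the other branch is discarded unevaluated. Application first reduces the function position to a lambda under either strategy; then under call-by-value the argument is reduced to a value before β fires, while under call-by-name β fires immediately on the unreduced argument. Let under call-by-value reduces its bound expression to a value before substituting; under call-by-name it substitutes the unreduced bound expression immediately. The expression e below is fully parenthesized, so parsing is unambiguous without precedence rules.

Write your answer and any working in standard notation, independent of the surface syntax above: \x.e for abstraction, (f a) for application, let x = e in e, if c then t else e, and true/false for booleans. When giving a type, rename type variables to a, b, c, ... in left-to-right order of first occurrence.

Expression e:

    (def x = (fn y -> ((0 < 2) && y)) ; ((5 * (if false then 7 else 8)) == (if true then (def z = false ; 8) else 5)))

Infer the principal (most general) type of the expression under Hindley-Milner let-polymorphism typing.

Answer: Bool

Trace:
  unify Int ~ Int
  unify Int ~ Int
  unify Bool ~ Bool
y : a
  unify a ~ Bool
\y._ : Bool -> Bool
let x : Bool -> Bool
  unify Int ~ Int
  unify Bool ~ Bool
  unify Int ~ Int
  unify Int ~ Int
  unify Int ~ Int
  unify Bool ~ Bool
let z : Bool
  unify Int ~ Int
  unify Int ~ Int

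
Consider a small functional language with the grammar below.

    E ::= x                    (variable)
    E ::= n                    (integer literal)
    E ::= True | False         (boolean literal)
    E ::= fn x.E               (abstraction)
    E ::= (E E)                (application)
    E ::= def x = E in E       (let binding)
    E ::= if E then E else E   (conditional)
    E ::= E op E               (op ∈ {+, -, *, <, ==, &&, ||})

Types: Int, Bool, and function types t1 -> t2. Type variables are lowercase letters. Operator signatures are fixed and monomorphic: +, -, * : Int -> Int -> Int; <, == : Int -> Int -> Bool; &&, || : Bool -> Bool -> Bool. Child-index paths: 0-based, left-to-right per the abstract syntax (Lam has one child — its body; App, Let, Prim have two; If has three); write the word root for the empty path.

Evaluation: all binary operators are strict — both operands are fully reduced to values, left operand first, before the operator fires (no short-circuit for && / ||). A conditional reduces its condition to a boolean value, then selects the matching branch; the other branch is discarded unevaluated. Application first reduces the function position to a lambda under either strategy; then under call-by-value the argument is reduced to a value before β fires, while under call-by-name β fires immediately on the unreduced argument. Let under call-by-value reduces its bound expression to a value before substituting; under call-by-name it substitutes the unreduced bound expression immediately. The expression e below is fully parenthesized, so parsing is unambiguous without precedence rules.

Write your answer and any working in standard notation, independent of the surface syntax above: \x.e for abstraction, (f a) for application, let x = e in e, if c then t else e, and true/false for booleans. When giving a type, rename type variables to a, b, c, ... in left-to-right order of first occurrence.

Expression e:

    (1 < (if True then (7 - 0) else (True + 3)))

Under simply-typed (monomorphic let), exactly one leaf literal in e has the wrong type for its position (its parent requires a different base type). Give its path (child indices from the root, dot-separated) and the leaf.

Working:
  unify Int ~ Int
  unify Bool ~ Bool
  unify Int ~ Int
  unify Int ~ Int
  unify Bool ~ Int
  FAIL: mismatch Bool ~ Int

Answer: 1.2.0 : true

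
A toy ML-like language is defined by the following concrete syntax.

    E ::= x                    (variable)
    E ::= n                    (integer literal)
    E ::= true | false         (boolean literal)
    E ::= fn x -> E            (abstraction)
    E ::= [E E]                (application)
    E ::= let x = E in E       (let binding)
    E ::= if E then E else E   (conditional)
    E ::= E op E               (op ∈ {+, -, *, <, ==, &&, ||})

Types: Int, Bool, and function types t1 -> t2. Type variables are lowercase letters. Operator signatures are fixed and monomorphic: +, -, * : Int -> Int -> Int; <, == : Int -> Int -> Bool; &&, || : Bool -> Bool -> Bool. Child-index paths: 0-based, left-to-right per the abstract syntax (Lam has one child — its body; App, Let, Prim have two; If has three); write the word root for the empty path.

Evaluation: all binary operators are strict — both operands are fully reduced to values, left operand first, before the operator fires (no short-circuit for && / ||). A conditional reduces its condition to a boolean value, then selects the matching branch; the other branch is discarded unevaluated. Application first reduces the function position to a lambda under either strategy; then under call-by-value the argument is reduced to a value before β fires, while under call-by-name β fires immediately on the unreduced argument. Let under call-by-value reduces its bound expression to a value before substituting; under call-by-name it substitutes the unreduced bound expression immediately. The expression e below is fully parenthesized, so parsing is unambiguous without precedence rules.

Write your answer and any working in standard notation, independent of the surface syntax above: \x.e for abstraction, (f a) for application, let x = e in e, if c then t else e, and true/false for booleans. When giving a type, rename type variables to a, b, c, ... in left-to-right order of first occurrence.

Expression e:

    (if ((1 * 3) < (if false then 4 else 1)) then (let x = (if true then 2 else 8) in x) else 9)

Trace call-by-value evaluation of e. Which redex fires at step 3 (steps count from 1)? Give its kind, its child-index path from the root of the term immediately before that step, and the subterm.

Working:
step 0: (if ((1 * 3) < (if false then 4 else 1)) then (let x = (if true then 2 else 8) in x) else 9)
step 1: [delta@0.0] (if (3 < (if false then 4 else 1)) then (let x = (if true then 2 else 8) in x) else 9)
step 2: [if@0.1] (if (3 < 1) then (let x = (if true then 2 else 8) in x) else 9)
step 3: [delta@0] (if false then (let x = (if true then 2 else 8) in x) else 9)

Answer: delta at 0 : (3 < 1)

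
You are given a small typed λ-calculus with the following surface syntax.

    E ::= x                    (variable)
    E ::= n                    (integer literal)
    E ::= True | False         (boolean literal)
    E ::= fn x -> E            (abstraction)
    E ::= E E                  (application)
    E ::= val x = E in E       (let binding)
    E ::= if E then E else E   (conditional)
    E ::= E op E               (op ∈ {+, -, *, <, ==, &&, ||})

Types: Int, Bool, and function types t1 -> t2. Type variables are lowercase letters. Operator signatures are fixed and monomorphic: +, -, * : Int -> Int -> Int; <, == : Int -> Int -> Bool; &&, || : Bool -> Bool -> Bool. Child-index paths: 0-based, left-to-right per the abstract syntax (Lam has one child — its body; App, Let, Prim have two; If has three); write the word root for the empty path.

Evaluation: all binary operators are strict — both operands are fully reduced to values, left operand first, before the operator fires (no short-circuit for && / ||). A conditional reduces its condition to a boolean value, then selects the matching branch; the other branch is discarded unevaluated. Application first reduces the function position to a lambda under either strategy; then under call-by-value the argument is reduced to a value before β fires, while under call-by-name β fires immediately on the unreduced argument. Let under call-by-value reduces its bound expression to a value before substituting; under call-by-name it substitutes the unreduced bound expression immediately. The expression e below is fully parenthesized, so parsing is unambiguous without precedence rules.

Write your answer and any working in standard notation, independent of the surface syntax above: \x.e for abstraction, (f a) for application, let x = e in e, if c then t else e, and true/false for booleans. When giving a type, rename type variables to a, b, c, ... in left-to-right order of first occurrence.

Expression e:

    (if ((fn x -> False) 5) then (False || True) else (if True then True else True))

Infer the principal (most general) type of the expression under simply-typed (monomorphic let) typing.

Derivation:
\x._ : a -> Bool
  unify a -> Bool ~ Int -> b
  unify a ~ Int
  unify Bool ~ b
_ _ : Bool
  unify Bool ~ Bool
  unify Bool ~ Bool
  unify Bool ~ Bool
  unify Bool ~ Bool
  unify Bool ~ Bool
  unify Bool ~ Bool

Answer: Bool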